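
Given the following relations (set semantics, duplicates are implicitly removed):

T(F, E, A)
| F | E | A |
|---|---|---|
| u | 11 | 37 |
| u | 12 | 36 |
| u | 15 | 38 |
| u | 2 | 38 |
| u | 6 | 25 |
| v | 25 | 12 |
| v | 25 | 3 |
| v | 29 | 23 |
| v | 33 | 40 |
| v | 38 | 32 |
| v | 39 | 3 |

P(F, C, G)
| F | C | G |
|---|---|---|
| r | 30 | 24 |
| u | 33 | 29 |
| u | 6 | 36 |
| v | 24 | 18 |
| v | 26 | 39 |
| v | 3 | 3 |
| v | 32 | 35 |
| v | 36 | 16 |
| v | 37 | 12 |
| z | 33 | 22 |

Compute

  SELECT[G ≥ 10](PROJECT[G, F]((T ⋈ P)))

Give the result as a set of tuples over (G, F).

{(12, v), (16, v), (18, v), (29, u), (35, v), (36, u), (39, v)}

Joining T and P on F yields {(u, 11, 37, 33, 29), (u, 11, 37, 6, 36), (u, 12, 36, 33, 29), (u, 12, 36, 6, 36), (u, 15, 38, 33, 29), (u, 15, 38, 6, 36), (u, 2, 38, 33, 29), (u, 2, 38, 6, 36), (u, 6, 25, 33, 29), (u, 6, 25, 6, 36), (v, 25, 12, 24, 18), (v, 25, 12, 26, 39), (v, 25, 12, 3, 3), (v, 25, 12, 32, 35), (v, 25, 12, 36, 16), (v, 25, 12, 37, 12), (v, 25, 3, 24, 18), (v, 25, 3, 26, 39), (v, 25, 3, 3, 3), (v, 25, 3, 32, 35), (v, 25, 3, 36, 16), (v, 25, 3, 37, 12), (v, 29, 23, 24, 18), (v, 29, 23, 26, 39), (v, 29, 23, 3, 3), (v, 29, 23, 32, 35), (v, 29, 23, 36, 16), (v, 29, 23, 37, 12), (v, 33, 40, 24, 18), (v, 33, 40, 26, 39), (v, 33, 40, 3, 3), (v, 33, 40, 32, 35), (v, 33, 40, 36, 16), (v, 33, 40, 37, 12), (v, 38, 32, 24, 18), (v, 38, 32, 26, 39), (v, 38, 32, 3, 3), (v, 38, 32, 32, 35), (v, 38, 32, 36, 16), (v, 38, 32, 37, 12), (v, 39, 3, 24, 18), (v, 39, 3, 26, 39), (v, 39, 3, 3, 3), (v, 39, 3, 32, 35), (v, 39, 3, 36, 16), (v, 39, 3, 37, 12)}.
Keep only column(s) G, F (38 duplicate(s) eliminated): {(12, v), (16, v), (18, v), (29, u), (3, v), (35, v), (36, u), (39, v)}
Apply σ_{G ≥ 10}; surviving tuples: {(12, v), (16, v), (18, v), (29, u), (35, v), (36, u), (39, v)}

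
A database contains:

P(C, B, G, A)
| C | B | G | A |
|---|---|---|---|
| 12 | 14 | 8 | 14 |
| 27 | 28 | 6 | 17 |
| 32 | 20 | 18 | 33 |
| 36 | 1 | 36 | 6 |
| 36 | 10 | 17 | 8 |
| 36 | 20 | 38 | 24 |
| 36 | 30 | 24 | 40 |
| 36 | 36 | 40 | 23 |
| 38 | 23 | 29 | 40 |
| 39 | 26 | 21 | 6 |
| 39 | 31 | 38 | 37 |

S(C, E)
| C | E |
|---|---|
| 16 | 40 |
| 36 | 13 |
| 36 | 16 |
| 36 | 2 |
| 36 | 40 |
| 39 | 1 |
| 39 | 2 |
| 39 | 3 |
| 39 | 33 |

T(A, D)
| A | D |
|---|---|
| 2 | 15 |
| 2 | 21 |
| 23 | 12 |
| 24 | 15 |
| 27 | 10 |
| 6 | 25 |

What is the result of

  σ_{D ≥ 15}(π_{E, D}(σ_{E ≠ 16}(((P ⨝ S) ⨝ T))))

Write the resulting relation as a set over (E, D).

Joining P and S on C yields {(36, 1, 36, 6, 13), (36, 1, 36, 6, 16), (36, 1, 36, 6, 2), (36, 1, 36, 6, 40), (36, 10, 17, 8, 13), (36, 10, 17, 8, 16), (36, 10, 17, 8, 2), (36, 10, 17, 8, 40), (36, 20, 38, 24, 13), (36, 20, 38, 24, 16), (36, 20, 38, 24, 2), (36, 20, 38, 24, 40), (36, 30, 24, 40, 13), (36, 30, 24, 40, 16), (36, 30, 24, 40, 2), (36, 30, 24, 40, 40), (36, 36, 40, 23, 13), (36, 36, 40, 23, 16), (36, 36, 40, 23, 2), (36, 36, 40, 23, 40), (39, 26, 21, 6, 1), (39, 26, 21, 6, 2), (39, 26, 21, 6, 3), (39, 26, 21, 6, 33), (39, 31, 38, 37, 1), (39, 31, 38, 37, 2), (39, 31, 38, 37, 3), (39, 31, 38, 37, 33)}.
Joining (P ⨝ S) and T on A yields {(36, 1, 36, 6, 13, 25), (36, 1, 36, 6, 16, 25), (36, 1, 36, 6, 2, 25), (36, 1, 36, 6, 40, 25), (36, 20, 38, 24, 13, 15), (36, 20, 38, 24, 16, 15), (36, 20, 38, 24, 2, 15), (36, 20, 38, 24, 40, 15), (36, 36, 40, 23, 13, 12), (36, 36, 40, 23, 16, 12), (36, 36, 40, 23, 2, 12), (36, 36, 40, 23, 40, 12), (39, 26, 21, 6, 1, 25), (39, 26, 21, 6, 2, 25), (39, 26, 21, 6, 3, 25), (39, 26, 21, 6, 33, 25)}.
σ[E ≠ 16]: keep tuples satisfying E ≠ 16 → {(36, 1, 36, 6, 13, 25), (36, 1, 36, 6, 2, 25), (36, 1, 36, 6, 40, 25), (36, 20, 38, 24, 13, 15), (36, 20, 38, 24, 2, 15), (36, 20, 38, 24, 40, 15), (36, 36, 40, 23, 13, 12), (36, 36, 40, 23, 2, 12), (36, 36, 40, 23, 40, 12), (39, 26, 21, 6, 1, 25), (39, 26, 21, 6, 2, 25), (39, 26, 21, 6, 3, 25), (39, 26, 21, 6, 33, 25)}
π[E, D]: project onto (E, D) (1 duplicate(s) eliminated) → {(1, 25), (13, 12), (13, 15), (13, 25), (2, 12), (2, 15), (2, 25), (3, 25), (33, 25), (40, 12), (40, 15), (40, 25)}
σ[D ≥ 15]: keep tuples satisfying D ≥ 15 → {(1, 25), (13, 15), (13, 25), (2, 15), (2, 25), (3, 25), (33, 25), (40, 15), (40, 25)}

{(1, 25), (13, 15), (13, 25), (2, 15), (2, 25), (3, 25), (33, 25), (40, 15), (40, 25)}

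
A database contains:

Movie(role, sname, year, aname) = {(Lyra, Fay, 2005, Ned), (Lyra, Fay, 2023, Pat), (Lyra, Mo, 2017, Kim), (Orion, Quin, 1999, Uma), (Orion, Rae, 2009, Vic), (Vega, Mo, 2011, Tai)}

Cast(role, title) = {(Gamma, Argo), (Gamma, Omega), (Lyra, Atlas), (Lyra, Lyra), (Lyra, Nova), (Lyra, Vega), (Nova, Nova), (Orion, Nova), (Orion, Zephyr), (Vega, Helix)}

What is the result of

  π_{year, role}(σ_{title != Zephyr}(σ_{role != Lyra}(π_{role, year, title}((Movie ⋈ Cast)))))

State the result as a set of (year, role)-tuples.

{(1999, Orion), (2009, Orion), (2011, Vega)}

Movie ⋈ Cast (natural join on role): {(Lyra, Fay, 2005, Ned, Atlas), (Lyra, Fay, 2005, Ned, Lyra), (Lyra, Fay, 2005, Ned, Nova), (Lyra, Fay, 2005, Ned, Vega), (Lyra, Fay, 2023, Pat, Atlas), (Lyra, Fay, 2023, Pat, Lyra), (Lyra, Fay, 2023, Pat, Nova), (Lyra, Fay, 2023, Pat, Vega), (Lyra, Mo, 2017, Kim, Atlas), (Lyra, Mo, 2017, Kim, Lyra), (Lyra, Mo, 2017, Kim, Nova), (Lyra, Mo, 2017, Kim, Vega), (Orion, Quin, 1999, Uma, Nova), (Orion, Quin, 1999, Uma, Zephyr), (Orion, Rae, 2009, Vic, Nova), (Orion, Rae, 2009, Vic, Zephyr), (Vega, Mo, 2011, Tai, Helix)}
Projecting to role, year, title: {(Lyra, 2005, Atlas), (Lyra, 2005, Lyra), (Lyra, 2005, Nova), (Lyra, 2005, Vega), (Lyra, 2017, Atlas), (Lyra, 2017, Lyra), (Lyra, 2017, Nova), (Lyra, 2017, Vega), (Lyra, 2023, Atlas), (Lyra, 2023, Lyra), (Lyra, 2023, Nova), (Lyra, 2023, Vega), (Orion, 1999, Nova), (Orion, 1999, Zephyr), (Orion, 2009, Nova), (Orion, 2009, Zephyr), (Vega, 2011, Helix)}
σ[role != Lyra]: keep tuples satisfying role != Lyra → {(Orion, 1999, Nova), (Orion, 1999, Zephyr), (Orion, 2009, Nova), (Orion, 2009, Zephyr), (Vega, 2011, Helix)}
σ[title != Zephyr]: keep tuples satisfying title != Zephyr → {(Orion, 1999, Nova), (Orion, 2009, Nova), (Vega, 2011, Helix)}
Projecting to year, role: {(1999, Orion), (2009, Orion), (2011, Vega)}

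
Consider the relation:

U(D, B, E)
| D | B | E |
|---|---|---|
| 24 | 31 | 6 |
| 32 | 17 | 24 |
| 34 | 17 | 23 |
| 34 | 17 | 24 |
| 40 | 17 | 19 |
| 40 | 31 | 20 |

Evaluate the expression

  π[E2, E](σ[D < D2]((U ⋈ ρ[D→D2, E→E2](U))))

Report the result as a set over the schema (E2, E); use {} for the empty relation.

{(19, 23), (19, 24), (20, 6), (23, 24), (24, 24)}

ρ[D→D2, E→E2]: schema becomes (D2, B, E2); tuples unchanged.
Joining U and ρ[D→D2, E→E2](U) on B yields {(24, 31, 6, 24, 6), (24, 31, 6, 40, 20), (32, 17, 24, 32, 24), (32, 17, 24, 34, 23), (32, 17, 24, 34, 24), (32, 17, 24, 40, 19), (34, 17, 23, 32, 24), (34, 17, 23, 34, 23), (34, 17, 23, 34, 24), (34, 17, 23, 40, 19), (34, 17, 24, 32, 24), (34, 17, 24, 34, 23), (34, 17, 24, 34, 24), (34, 17, 24, 40, 19), (40, 17, 19, 32, 24), (40, 17, 19, 34, 23), (40, 17, 19, 34, 24), (40, 17, 19, 40, 19), (40, 31, 20, 24, 6), (40, 31, 20, 40, 20)}.
Filtering on D < D2 leaves {(24, 31, 6, 40, 20), (32, 17, 24, 34, 23), (32, 17, 24, 34, 24), (32, 17, 24, 40, 19), (34, 17, 23, 40, 19), (34, 17, 24, 40, 19)}.
Projecting to E2, E (1 duplicate(s) eliminated): {(19, 23), (19, 24), (20, 6), (23, 24), (24, 24)}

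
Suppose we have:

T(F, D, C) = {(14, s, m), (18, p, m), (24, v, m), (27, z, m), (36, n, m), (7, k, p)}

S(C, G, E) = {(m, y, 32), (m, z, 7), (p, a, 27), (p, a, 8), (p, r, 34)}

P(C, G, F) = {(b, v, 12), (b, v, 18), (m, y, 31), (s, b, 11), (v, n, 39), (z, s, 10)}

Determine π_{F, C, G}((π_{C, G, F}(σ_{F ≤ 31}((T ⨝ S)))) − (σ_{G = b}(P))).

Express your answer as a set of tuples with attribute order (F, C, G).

{(14, m, y), (14, m, z), (18, m, y), (18, m, z), (24, m, y), (24, m, z), (27, m, y), (27, m, z), (7, p, a), (7, p, r)}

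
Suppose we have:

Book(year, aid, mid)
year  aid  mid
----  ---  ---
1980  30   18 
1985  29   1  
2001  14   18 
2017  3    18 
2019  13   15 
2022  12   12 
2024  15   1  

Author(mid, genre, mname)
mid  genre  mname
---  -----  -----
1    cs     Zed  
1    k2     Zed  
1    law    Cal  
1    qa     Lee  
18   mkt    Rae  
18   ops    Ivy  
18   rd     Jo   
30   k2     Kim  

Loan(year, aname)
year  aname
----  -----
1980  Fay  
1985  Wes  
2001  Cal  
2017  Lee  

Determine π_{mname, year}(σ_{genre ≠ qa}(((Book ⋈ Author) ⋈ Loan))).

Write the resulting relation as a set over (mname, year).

{(Cal, 1985), (Ivy, 1980), (Ivy, 2001), (Ivy, 2017), (Jo, 1980), (Jo, 2001), (Jo, 2017), (Rae, 1980), (Rae, 2001), (Rae, 2017), (Zed, 1985)}

Joining Book and Author on mid yields {(1980, 30, 18, mkt, Rae), (1980, 30, 18, ops, Ivy), (1980, 30, 18, rd, Jo), (1985, 29, 1, cs, Zed), (1985, 29, 1, k2, Zed), (1985, 29, 1, law, Cal), (1985, 29, 1, qa, Lee), (2001, 14, 18, mkt, Rae), (2001, 14, 18, ops, Ivy), (2001, 14, 18, rd, Jo), (2017, 3, 18, mkt, Rae), (2017, 3, 18, ops, Ivy), (2017, 3, 18, rd, Jo), (2024, 15, 1, cs, Zed), (2024, 15, 1, k2, Zed), (2024, 15, 1, law, Cal), (2024, 15, 1, qa, Lee)}.
Joining (Book ⋈ Author) and Loan on year yields {(1980, 30, 18, mkt, Rae, Fay), (1980, 30, 18, ops, Ivy, Fay), (1980, 30, 18, rd, Jo, Fay), (1985, 29, 1, cs, Zed, Wes), (1985, 29, 1, k2, Zed, Wes), (1985, 29, 1, law, Cal, Wes), (1985, 29, 1, qa, Lee, Wes), (2001, 14, 18, mkt, Rae, Cal), (2001, 14, 18, ops, Ivy, Cal), (2001, 14, 18, rd, Jo, Cal), (2017, 3, 18, mkt, Rae, Lee), (2017, 3, 18, ops, Ivy, Lee), (2017, 3, 18, rd, Jo, Lee)}.
Apply σ_{genre ≠ qa}; surviving tuples: {(1980, 30, 18, mkt, Rae, Fay), (1980, 30, 18, ops, Ivy, Fay), (1980, 30, 18, rd, Jo, Fay), (1985, 29, 1, cs, Zed, Wes), (1985, 29, 1, k2, Zed, Wes), (1985, 29, 1, law, Cal, Wes), (2001, 14, 18, mkt, Rae, Cal), (2001, 14, 18, ops, Ivy, Cal), (2001, 14, 18, rd, Jo, Cal), (2017, 3, 18, mkt, Rae, Lee), (2017, 3, 18, ops, Ivy, Lee), (2017, 3, 18, rd, Jo, Lee)}
Keep only column(s) mname, year (1 duplicate(s) eliminated): {(Cal, 1985), (Ivy, 1980), (Ivy, 2001), (Ivy, 2017), (Jo, 1980), (Jo, 2001), (Jo, 2017), (Rae, 1980), (Rae, 2001), (Rae, 2017), (Zed, 1985)}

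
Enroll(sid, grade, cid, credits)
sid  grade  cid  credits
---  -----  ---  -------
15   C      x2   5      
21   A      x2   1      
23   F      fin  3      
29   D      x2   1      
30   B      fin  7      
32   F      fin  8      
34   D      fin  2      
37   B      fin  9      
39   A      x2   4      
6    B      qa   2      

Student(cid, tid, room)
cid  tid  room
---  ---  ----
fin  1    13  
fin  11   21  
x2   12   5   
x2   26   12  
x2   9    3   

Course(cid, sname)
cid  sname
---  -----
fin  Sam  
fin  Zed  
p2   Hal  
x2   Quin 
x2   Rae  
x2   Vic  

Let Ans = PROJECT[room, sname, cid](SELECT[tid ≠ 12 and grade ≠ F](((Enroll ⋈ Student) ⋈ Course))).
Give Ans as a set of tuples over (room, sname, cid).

Enroll ⋈ Student (natural join on cid): {(15, C, x2, 5, 12, 5), (15, C, x2, 5, 26, 12), (15, C, x2, 5, 9, 3), (21, A, x2, 1, 12, 5), (21, A, x2, 1, 26, 12), (21, A, x2, 1, 9, 3), (23, F, fin, 3, 1, 13), (23, F, fin, 3, 11, 21), (29, D, x2, 1, 12, 5), (29, D, x2, 1, 26, 12), (29, D, x2, 1, 9, 3), (30, B, fin, 7, 1, 13), (30, B, fin, 7, 11, 21), (32, F, fin, 8, 1, 13), (32, F, fin, 8, 11, 21), (34, D, fin, 2, 1, 13), (34, D, fin, 2, 11, 21), (37, B, fin, 9, 1, 13), (37, B, fin, 9, 11, 21), (39, A, x2, 4, 12, 5), (39, A, x2, 4, 26, 12), (39, A, x2, 4, 9, 3)}
(Enroll ⋈ Student) ⋈ Course (natural join on cid): {(15, C, x2, 5, 12, 5, Quin), (15, C, x2, 5, 12, 5, Rae), (15, C, x2, 5, 12, 5, Vic), (15, C, x2, 5, 26, 12, Quin), (15, C, x2, 5, 26, 12, Rae), (15, C, x2, 5, 26, 12, Vic), (15, C, x2, 5, 9, 3, Quin), (15, C, x2, 5, 9, 3, Rae), (15, C, x2, 5, 9, 3, Vic), (21, A, x2, 1, 12, 5, Quin), (21, A, x2, 1, 12, 5, Rae), (21, A, x2, 1, 12, 5, Vic), (21, A, x2, 1, 26, 12, Quin), (21, A, x2, 1, 26, 12, Rae), (21, A, x2, 1, 26, 12, Vic), (21, A, x2, 1, 9, 3, Quin), (21, A, x2, 1, 9, 3, Rae), (21, A, x2, 1, 9, 3, Vic), (23, F, fin, 3, 1, 13, Sam), (23, F, fin, 3, 1, 13, Zed), (23, F, fin, 3, 11, 21, Sam), (23, F, fin, 3, 11, 21, Zed), (29, D, x2, 1, 12, 5, Quin), (29, D, x2, 1, 12, 5, Rae), (29, D, x2, 1, 12, 5, Vic), (29, D, x2, 1, 26, 12, Quin), (29, D, x2, 1, 26, 12, Rae), (29, D, x2, 1, 26, 12, Vic), (29, D, x2, 1, 9, 3, Quin), (29, D, x2, 1, 9, 3, Rae), (29, D, x2, 1, 9, 3, Vic), (30, B, fin, 7, 1, 13, Sam), (30, B, fin, 7, 1, 13, Zed), (30, B, fin, 7, 11, 21, Sam), (30, B, fin, 7, 11, 21, Zed), (32, F, fin, 8, 1, 13, Sam), (32, F, fin, 8, 1, 13, Zed), (32, F, fin, 8, 11, 21, Sam), (32, F, fin, 8, 11, 21, Zed), (34, D, fin, 2, 1, 13, Sam), (34, D, fin, 2, 1, 13, Zed), (34, D, fin, 2, 11, 21, Sam), (34, D, fin, 2, 11, 21, Zed), (37, B, fin, 9, 1, 13, Sam), (37, B, fin, 9, 1, 13, Zed), (37, B, fin, 9, 11, 21, Sam), (37, B, fin, 9, 11, 21, Zed), (39, A, x2, 4, 12, 5, Quin), (39, A, x2, 4, 12, 5, Rae), (39, A, x2, 4, 12, 5, Vic), (39, A, x2, 4, 26, 12, Quin), (39, A, x2, 4, 26, 12, Rae), (39, A, x2, 4, 26, 12, Vic), (39, A, x2, 4, 9, 3, Quin), (39, A, x2, 4, 9, 3, Rae), (39, A, x2, 4, 9, 3, Vic)}
Filtering on tid ≠ 12 and grade ≠ F leaves {(15, C, x2, 5, 26, 12, Quin), (15, C, x2, 5, 26, 12, Rae), (15, C, x2, 5, 26, 12, Vic), (15, C, x2, 5, 9, 3, Quin), (15, C, x2, 5, 9, 3, Rae), (15, C, x2, 5, 9, 3, Vic), (21, A, x2, 1, 26, 12, Quin), (21, A, x2, 1, 26, 12, Rae), (21, A, x2, 1, 26, 12, Vic), (21, A, x2, 1, 9, 3, Quin), (21, A, x2, 1, 9, 3, Rae), (21, A, x2, 1, 9, 3, Vic), (29, D, x2, 1, 26, 12, Quin), (29, D, x2, 1, 26, 12, Rae), (29, D, x2, 1, 26, 12, Vic), (29, D, x2, 1, 9, 3, Quin), (29, D, x2, 1, 9, 3, Rae), (29, D, x2, 1, 9, 3, Vic), (30, B, fin, 7, 1, 13, Sam), (30, B, fin, 7, 1, 13, Zed), (30, B, fin, 7, 11, 21, Sam), (30, B, fin, 7, 11, 21, Zed), (34, D, fin, 2, 1, 13, Sam), (34, D, fin, 2, 1, 13, Zed), (34, D, fin, 2, 11, 21, Sam), (34, D, fin, 2, 11, 21, Zed), (37, B, fin, 9, 1, 13, Sam), (37, B, fin, 9, 1, 13, Zed), (37, B, fin, 9, 11, 21, Sam), (37, B, fin, 9, 11, 21, Zed), (39, A, x2, 4, 26, 12, Quin), (39, A, x2, 4, 26, 12, Rae), (39, A, x2, 4, 26, 12, Vic), (39, A, x2, 4, 9, 3, Quin), (39, A, x2, 4, 9, 3, Rae), (39, A, x2, 4, 9, 3, Vic)}.
Projecting to room, sname, cid (26 duplicate(s) eliminated): {(12, Quin, x2), (12, Rae, x2), (12, Vic, x2), (13, Sam, fin), (13, Zed, fin), (21, Sam, fin), (21, Zed, fin), (3, Quin, x2), (3, Rae, x2), (3, Vic, x2)}

{(12, Quin, x2), (12, Rae, x2), (12, Vic, x2), (13, Sam, fin), (13, Zed, fin), (21, Sam, fin), (21, Zed, fin), (3, Quin, x2), (3, Rae, x2), (3, Vic, x2)}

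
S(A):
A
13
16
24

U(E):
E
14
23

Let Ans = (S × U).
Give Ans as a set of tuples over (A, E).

{(13, 14), (13, 23), (16, 14), (16, 23), (24, 14), (24, 23)}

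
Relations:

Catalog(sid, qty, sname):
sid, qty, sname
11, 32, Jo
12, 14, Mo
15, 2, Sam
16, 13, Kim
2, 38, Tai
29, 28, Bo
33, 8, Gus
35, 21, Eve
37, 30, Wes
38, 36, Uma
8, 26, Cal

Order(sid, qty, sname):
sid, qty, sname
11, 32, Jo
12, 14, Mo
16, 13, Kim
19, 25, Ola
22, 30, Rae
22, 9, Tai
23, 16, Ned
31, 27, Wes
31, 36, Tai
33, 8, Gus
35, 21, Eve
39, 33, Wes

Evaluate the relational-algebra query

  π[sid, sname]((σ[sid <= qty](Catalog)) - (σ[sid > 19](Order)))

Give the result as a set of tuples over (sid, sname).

{(11, Jo), (12, Mo), (2, Tai), (8, Cal)}

σ[sid <= qty]: keep tuples satisfying sid <= qty → {(11, 32, Jo), (12, 14, Mo), (2, 38, Tai), (8, 26, Cal)}
σ[sid > 19]: keep tuples satisfying sid > 19 → {(22, 30, Rae), (22, 9, Tai), (23, 16, Ned), (31, 27, Wes), (31, 36, Tai), (33, 8, Gus), (35, 21, Eve), (39, 33, Wes)}
Taking the difference: {(11, 32, Jo), (12, 14, Mo), (2, 38, Tai), (8, 26, Cal)}
Keep only column(s) sid, sname: {(11, Jo), (12, Mo), (2, Tai), (8, Cal)}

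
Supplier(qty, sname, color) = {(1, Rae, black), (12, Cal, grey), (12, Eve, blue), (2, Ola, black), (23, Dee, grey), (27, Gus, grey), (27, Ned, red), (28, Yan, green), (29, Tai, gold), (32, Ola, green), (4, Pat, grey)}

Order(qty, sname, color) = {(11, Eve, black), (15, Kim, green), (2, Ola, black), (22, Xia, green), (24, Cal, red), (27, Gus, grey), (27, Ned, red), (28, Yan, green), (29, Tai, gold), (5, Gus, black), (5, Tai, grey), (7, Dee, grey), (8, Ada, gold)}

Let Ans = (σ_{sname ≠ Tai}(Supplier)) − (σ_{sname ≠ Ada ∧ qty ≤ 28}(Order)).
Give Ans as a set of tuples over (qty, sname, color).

Apply σ_{sname ≠ Tai}; surviving tuples: {(1, Rae, black), (12, Cal, grey), (12, Eve, blue), (2, Ola, black), (23, Dee, grey), (27, Gus, grey), (27, Ned, red), (28, Yan, green), (32, Ola, green), (4, Pat, grey)}
Apply σ_{sname ≠ Ada ∧ qty ≤ 28}; surviving tuples: {(11, Eve, black), (15, Kim, green), (2, Ola, black), (22, Xia, green), (24, Cal, red), (27, Gus, grey), (27, Ned, red), (28, Yan, green), (5, Gus, black), (5, Tai, grey), (7, Dee, grey)}
Difference: {(1, Rae, black), (12, Cal, grey), (12, Eve, blue), (2, Ola, black), (23, Dee, grey), (27, Gus, grey), (27, Ned, red), (28, Yan, green), (32, Ola, green), (4, Pat, grey)} with {(11, Eve, black), (15, Kim, green), (2, Ola, black), (22, Xia, green), (24, Cal, red), (27, Gus, grey), (27, Ned, red), (28, Yan, green), (5, Gus, black), (5, Tai, grey), (7, Dee, grey)} → {(1, Rae, black), (12, Cal, grey), (12, Eve, blue), (23, Dee, grey), (32, Ola, green), (4, Pat, grey)}

{(1, Rae, black), (12, Cal, grey), (12, Eve, blue), (23, Dee, grey), (32, Ola, green), (4, Pat, grey)}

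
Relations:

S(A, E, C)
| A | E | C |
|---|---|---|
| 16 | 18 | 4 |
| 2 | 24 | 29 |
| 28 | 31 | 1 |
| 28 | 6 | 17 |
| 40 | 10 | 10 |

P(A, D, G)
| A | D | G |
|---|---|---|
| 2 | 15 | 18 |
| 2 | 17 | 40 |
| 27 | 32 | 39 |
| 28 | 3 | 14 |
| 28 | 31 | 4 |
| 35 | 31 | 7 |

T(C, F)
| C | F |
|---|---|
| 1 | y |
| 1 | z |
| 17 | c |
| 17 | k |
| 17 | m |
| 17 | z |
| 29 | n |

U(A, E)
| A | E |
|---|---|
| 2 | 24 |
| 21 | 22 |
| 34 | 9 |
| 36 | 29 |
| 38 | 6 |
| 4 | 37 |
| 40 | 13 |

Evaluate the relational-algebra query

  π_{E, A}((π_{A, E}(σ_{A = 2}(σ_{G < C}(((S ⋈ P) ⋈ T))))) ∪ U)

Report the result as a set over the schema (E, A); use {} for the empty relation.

S ⋈ P (natural join on A): {(2, 24, 29, 15, 18), (2, 24, 29, 17, 40), (28, 31, 1, 3, 14), (28, 31, 1, 31, 4), (28, 6, 17, 3, 14), (28, 6, 17, 31, 4)}
(S ⋈ P) ⋈ T (natural join on C): {(2, 24, 29, 15, 18, n), (2, 24, 29, 17, 40, n), (28, 31, 1, 3, 14, y), (28, 31, 1, 3, 14, z), (28, 31, 1, 31, 4, y), (28, 31, 1, 31, 4, z), (28, 6, 17, 3, 14, c), (28, 6, 17, 3, 14, k), (28, 6, 17, 3, 14, m), (28, 6, 17, 3, 14, z), (28, 6, 17, 31, 4, c), (28, 6, 17, 31, 4, k), (28, 6, 17, 31, 4, m), (28, 6, 17, 31, 4, z)}
Filtering on G < C leaves {(2, 24, 29, 15, 18, n), (28, 6, 17, 3, 14, c), (28, 6, 17, 3, 14, k), (28, 6, 17, 3, 14, m), (28, 6, 17, 3, 14, z), (28, 6, 17, 31, 4, c), (28, 6, 17, 31, 4, k), (28, 6, 17, 31, 4, m), (28, 6, 17, 31, 4, z)}.
Filtering on A = 2 leaves {(2, 24, 29, 15, 18, n)}.
π_{A, E} gives {(2, 24)}.
Set union of the two operands is {(2, 24), (21, 22), (34, 9), (36, 29), (38, 6), (4, 37), (40, 13)}.
π_{E, A} gives {(13, 40), (22, 21), (24, 2), (29, 36), (37, 4), (6, 38), (9, 34)}.

{(13, 40), (22, 21), (24, 2), (29, 36), (37, 4), (6, 38), (9, 34)}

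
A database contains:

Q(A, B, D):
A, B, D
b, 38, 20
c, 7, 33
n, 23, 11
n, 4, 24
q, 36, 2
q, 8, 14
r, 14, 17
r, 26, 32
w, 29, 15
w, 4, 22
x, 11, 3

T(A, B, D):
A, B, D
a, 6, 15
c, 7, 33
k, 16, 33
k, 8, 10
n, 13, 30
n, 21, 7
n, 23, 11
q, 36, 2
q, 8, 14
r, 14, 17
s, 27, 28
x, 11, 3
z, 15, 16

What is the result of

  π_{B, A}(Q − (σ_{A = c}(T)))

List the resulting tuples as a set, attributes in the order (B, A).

Apply σ_{A = c}; surviving tuples: {(c, 7, 33)}
Difference: {(b, 38, 20), (c, 7, 33), (n, 23, 11), (n, 4, 24), (q, 36, 2), (q, 8, 14), (r, 14, 17), (r, 26, 32), (w, 29, 15), (w, 4, 22), (x, 11, 3)} with {(c, 7, 33)} → {(b, 38, 20), (n, 23, 11), (n, 4, 24), (q, 36, 2), (q, 8, 14), (r, 14, 17), (r, 26, 32), (w, 29, 15), (w, 4, 22), (x, 11, 3)}
π_{B, A} gives {(11, x), (14, r), (23, n), (26, r), (29, w), (36, q), (38, b), (4, n), (4, w), (8, q)}.

{(11, x), (14, r), (23, n), (26, r), (29, w), (36, q), (38, b), (4, n), (4, w), (8, q)}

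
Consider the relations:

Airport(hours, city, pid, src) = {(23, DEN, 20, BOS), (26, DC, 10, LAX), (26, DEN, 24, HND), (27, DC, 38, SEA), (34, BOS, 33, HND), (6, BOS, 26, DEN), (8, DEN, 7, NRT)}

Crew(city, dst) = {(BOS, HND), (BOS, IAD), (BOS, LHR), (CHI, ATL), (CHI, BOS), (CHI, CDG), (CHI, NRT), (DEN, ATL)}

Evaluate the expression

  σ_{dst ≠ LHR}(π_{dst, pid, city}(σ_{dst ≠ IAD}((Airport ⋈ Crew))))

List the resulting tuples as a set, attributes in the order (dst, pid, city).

Airport ⋈ Crew (natural join on city): {(23, DEN, 20, BOS, ATL), (26, DEN, 24, HND, ATL), (34, BOS, 33, HND, HND), (34, BOS, 33, HND, IAD), (34, BOS, 33, HND, LHR), (6, BOS, 26, DEN, HND), (6, BOS, 26, DEN, IAD), (6, BOS, 26, DEN, LHR), (8, DEN, 7, NRT, ATL)}
Apply σ_{dst ≠ IAD}; surviving tuples: {(23, DEN, 20, BOS, ATL), (26, DEN, 24, HND, ATL), (34, BOS, 33, HND, HND), (34, BOS, 33, HND, LHR), (6, BOS, 26, DEN, HND), (6, BOS, 26, DEN, LHR), (8, DEN, 7, NRT, ATL)}
Projecting to dst, pid, city: {(ATL, 20, DEN), (ATL, 24, DEN), (ATL, 7, DEN), (HND, 26, BOS), (HND, 33, BOS), (LHR, 26, BOS), (LHR, 33, BOS)}
Apply σ_{dst ≠ LHR}; surviving tuples: {(ATL, 20, DEN), (ATL, 24, DEN), (ATL, 7, DEN), (HND, 26, BOS), (HND, 33, BOS)}

{(ATL, 20, DEN), (ATL, 24, DEN), (ATL, 7, DEN), (HND, 26, BOS), (HND, 33, BOS)}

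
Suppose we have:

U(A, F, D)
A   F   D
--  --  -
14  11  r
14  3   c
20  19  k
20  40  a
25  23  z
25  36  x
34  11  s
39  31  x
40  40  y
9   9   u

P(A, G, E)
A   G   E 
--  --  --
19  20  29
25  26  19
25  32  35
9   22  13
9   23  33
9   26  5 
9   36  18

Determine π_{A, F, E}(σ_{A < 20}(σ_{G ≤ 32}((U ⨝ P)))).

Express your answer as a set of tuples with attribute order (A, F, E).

U ⋈ P (natural join on A): {(25, 23, z, 26, 19), (25, 23, z, 32, 35), (25, 36, x, 26, 19), (25, 36, x, 32, 35), (9, 9, u, 22, 13), (9, 9, u, 23, 33), (9, 9, u, 26, 5), (9, 9, u, 36, 18)}
Apply σ_{G ≤ 32}; surviving tuples: {(25, 23, z, 26, 19), (25, 23, z, 32, 35), (25, 36, x, 26, 19), (25, 36, x, 32, 35), (9, 9, u, 22, 13), (9, 9, u, 23, 33), (9, 9, u, 26, 5)}
Apply σ_{A < 20}; surviving tuples: {(9, 9, u, 22, 13), (9, 9, u, 23, 33), (9, 9, u, 26, 5)}
π_{A, F, E} gives {(9, 9, 13), (9, 9, 33), (9, 9, 5)}.

{(9, 9, 13), (9, 9, 33), (9, 9, 5)}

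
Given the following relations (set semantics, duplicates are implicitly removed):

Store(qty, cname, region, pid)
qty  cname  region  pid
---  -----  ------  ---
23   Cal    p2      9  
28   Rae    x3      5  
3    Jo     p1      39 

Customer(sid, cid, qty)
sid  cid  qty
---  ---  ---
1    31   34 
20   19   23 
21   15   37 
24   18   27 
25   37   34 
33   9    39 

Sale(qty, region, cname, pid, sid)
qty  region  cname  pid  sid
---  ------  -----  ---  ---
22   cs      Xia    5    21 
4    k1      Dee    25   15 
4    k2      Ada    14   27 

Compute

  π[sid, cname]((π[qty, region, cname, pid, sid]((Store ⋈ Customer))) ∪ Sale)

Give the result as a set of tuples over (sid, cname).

{(15, Dee), (20, Cal), (21, Xia), (27, Ada)}

Joining Store and Customer on qty yields {(23, Cal, p2, 9, 20, 19)}.
Projecting to qty, region, cname, pid, sid: {(23, p2, Cal, 9, 20)}
Set union of the two operands is {(22, cs, Xia, 5, 21), (23, p2, Cal, 9, 20), (4, k1, Dee, 25, 15), (4, k2, Ada, 14, 27)}.
Projecting to sid, cname: {(15, Dee), (20, Cal), (21, Xia), (27, Ada)}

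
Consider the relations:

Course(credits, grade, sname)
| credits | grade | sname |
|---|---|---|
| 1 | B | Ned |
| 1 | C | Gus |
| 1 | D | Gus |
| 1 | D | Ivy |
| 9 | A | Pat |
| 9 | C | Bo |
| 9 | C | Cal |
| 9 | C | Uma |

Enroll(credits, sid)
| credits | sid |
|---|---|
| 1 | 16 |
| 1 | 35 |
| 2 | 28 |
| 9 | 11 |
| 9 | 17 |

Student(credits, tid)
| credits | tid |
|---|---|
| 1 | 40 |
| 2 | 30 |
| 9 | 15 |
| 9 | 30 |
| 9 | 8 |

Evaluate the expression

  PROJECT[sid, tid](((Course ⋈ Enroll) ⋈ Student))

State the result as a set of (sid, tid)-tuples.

{(11, 15), (11, 30), (11, 8), (16, 40), (17, 15), (17, 30), (17, 8), (35, 40)}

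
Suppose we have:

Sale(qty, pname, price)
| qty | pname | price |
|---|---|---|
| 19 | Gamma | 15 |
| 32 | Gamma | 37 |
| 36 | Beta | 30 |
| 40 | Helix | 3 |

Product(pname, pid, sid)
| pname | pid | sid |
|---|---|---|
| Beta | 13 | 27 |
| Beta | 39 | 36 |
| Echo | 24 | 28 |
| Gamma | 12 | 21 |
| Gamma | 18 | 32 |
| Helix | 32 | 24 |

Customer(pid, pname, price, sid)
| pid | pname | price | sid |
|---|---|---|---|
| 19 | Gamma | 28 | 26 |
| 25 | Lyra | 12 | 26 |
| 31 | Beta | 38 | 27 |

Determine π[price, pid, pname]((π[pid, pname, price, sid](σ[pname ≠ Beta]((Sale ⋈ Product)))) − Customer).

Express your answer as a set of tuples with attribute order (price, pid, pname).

{(15, 12, Gamma), (15, 18, Gamma), (3, 32, Helix), (37, 12, Gamma), (37, 18, Gamma)}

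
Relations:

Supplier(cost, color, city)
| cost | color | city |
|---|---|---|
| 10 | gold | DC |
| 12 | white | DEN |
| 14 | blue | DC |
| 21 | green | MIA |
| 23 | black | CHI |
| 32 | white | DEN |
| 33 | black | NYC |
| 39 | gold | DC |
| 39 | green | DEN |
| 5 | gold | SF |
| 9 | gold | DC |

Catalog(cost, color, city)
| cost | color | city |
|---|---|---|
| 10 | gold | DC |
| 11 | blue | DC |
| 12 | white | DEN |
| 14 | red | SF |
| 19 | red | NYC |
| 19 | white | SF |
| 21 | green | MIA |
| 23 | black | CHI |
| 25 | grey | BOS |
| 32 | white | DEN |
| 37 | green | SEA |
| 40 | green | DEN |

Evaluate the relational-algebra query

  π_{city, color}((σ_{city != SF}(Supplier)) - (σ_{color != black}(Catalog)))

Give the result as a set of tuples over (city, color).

{(CHI, black), (DC, blue), (DC, gold), (DEN, green), (NYC, black)}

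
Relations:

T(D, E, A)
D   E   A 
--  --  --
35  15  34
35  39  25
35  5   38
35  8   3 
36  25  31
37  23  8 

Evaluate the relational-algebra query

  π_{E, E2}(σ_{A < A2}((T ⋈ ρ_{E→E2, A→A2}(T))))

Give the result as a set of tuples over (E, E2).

ρ[E→E2, A→A2]: schema becomes (D, E2, A2); tuples unchanged.
Natural join on D: {(35, 15, 34, 15, 34), (35, 15, 34, 39, 25), (35, 15, 34, 5, 38), (35, 15, 34, 8, 3), (35, 39, 25, 15, 34), (35, 39, 25, 39, 25), (35, 39, 25, 5, 38), (35, 39, 25, 8, 3), (35, 5, 38, 15, 34), (35, 5, 38, 39, 25), (35, 5, 38, 5, 38), (35, 5, 38, 8, 3), (35, 8, 3, 15, 34), (35, 8, 3, 39, 25), (35, 8, 3, 5, 38), (35, 8, 3, 8, 3), (36, 25, 31, 25, 31), (37, 23, 8, 23, 8)}
Selection A < A2: {(35, 15, 34, 5, 38), (35, 39, 25, 15, 34), (35, 39, 25, 5, 38), (35, 8, 3, 15, 34), (35, 8, 3, 39, 25), (35, 8, 3, 5, 38)}
π_{E, E2} gives {(15, 5), (39, 15), (39, 5), (8, 15), (8, 39), (8, 5)}.

{(15, 5), (39, 15), (39, 5), (8, 15), (8, 39), (8, 5)}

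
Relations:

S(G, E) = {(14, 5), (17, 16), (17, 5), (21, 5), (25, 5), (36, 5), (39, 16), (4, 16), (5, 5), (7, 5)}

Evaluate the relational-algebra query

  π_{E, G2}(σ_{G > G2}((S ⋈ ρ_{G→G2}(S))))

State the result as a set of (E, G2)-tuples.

{(16, 17), (16, 4), (5, 14), (5, 17), (5, 21), (5, 25), (5, 5), (5, 7)}

ρ[G→G2]: schema becomes (G2, E); tuples unchanged.
Joining S and ρ_{G→G2}(S) on E yields {(14, 5, 14), (14, 5, 17), (14, 5, 21), (14, 5, 25), (14, 5, 36), (14, 5, 5), (14, 5, 7), (17, 16, 17), (17, 16, 39), (17, 16, 4), (17, 5, 14), (17, 5, 17), (17, 5, 21), (17, 5, 25), (17, 5, 36), (17, 5, 5), (17, 5, 7), (21, 5, 14), (21, 5, 17), (21, 5, 21), (21, 5, 25), (21, 5, 36), (21, 5, 5), (21, 5, 7), (25, 5, 14), (25, 5, 17), (25, 5, 21), (25, 5, 25), (25, 5, 36), (25, 5, 5), (25, 5, 7), (36, 5, 14), (36, 5, 17), (36, 5, 21), (36, 5, 25), (36, 5, 36), (36, 5, 5), (36, 5, 7), (39, 16, 17), (39, 16, 39), (39, 16, 4), (4, 16, 17), (4, 16, 39), (4, 16, 4), (5, 5, 14), (5, 5, 17), (5, 5, 21), (5, 5, 25), (5, 5, 36), (5, 5, 5), (5, 5, 7), (7, 5, 14), (7, 5, 17), (7, 5, 21), (7, 5, 25), (7, 5, 36), (7, 5, 5), (7, 5, 7)}.
Filtering on G > G2 leaves {(14, 5, 5), (14, 5, 7), (17, 16, 4), (17, 5, 14), (17, 5, 5), (17, 5, 7), (21, 5, 14), (21, 5, 17), (21, 5, 5), (21, 5, 7), (25, 5, 14), (25, 5, 17), (25, 5, 21), (25, 5, 5), (25, 5, 7), (36, 5, 14), (36, 5, 17), (36, 5, 21), (36, 5, 25), (36, 5, 5), (36, 5, 7), (39, 16, 17), (39, 16, 4), (7, 5, 5)}.
π_{E, G2} gives {(16, 17), (16, 4), (5, 14), (5, 17), (5, 21), (5, 25), (5, 5), (5, 7)} (16 duplicate(s) eliminated).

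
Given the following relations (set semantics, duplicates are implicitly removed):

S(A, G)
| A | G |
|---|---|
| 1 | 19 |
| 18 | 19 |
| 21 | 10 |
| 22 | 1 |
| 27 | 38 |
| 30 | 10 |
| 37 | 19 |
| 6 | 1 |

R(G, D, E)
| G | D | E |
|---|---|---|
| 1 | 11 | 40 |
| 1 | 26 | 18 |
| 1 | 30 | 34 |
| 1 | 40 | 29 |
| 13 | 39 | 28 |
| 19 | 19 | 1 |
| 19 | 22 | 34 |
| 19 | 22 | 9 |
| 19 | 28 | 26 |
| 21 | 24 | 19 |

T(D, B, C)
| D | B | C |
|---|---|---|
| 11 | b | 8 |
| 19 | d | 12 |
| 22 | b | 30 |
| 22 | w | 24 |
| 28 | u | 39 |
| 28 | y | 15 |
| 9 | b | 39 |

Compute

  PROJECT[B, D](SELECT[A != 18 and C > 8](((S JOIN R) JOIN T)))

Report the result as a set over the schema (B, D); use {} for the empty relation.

{(b, 22), (d, 19), (u, 28), (w, 22), (y, 28)}

Joining S and R on G yields {(1, 19, 19, 1), (1, 19, 22, 34), (1, 19, 22, 9), (1, 19, 28, 26), (18, 19, 19, 1), (18, 19, 22, 34), (18, 19, 22, 9), (18, 19, 28, 26), (22, 1, 11, 40), (22, 1, 26, 18), (22, 1, 30, 34), (22, 1, 40, 29), (37, 19, 19, 1), (37, 19, 22, 34), (37, 19, 22, 9), (37, 19, 28, 26), (6, 1, 11, 40), (6, 1, 26, 18), (6, 1, 30, 34), (6, 1, 40, 29)}.
Joining (S JOIN R) and T on D yields {(1, 19, 19, 1, d, 12), (1, 19, 22, 34, b, 30), (1, 19, 22, 34, w, 24), (1, 19, 22, 9, b, 30), (1, 19, 22, 9, w, 24), (1, 19, 28, 26, u, 39), (1, 19, 28, 26, y, 15), (18, 19, 19, 1, d, 12), (18, 19, 22, 34, b, 30), (18, 19, 22, 34, w, 24), (18, 19, 22, 9, b, 30), (18, 19, 22, 9, w, 24), (18, 19, 28, 26, u, 39), (18, 19, 28, 26, y, 15), (22, 1, 11, 40, b, 8), (37, 19, 19, 1, d, 12), (37, 19, 22, 34, b, 30), (37, 19, 22, 34, w, 24), (37, 19, 22, 9, b, 30), (37, 19, 22, 9, w, 24), (37, 19, 28, 26, u, 39), (37, 19, 28, 26, y, 15), (6, 1, 11, 40, b, 8)}.
Filtering on A != 18 and C > 8 leaves {(1, 19, 19, 1, d, 12), (1, 19, 22, 34, b, 30), (1, 19, 22, 34, w, 24), (1, 19, 22, 9, b, 30), (1, 19, 22, 9, w, 24), (1, 19, 28, 26, u, 39), (1, 19, 28, 26, y, 15), (37, 19, 19, 1, d, 12), (37, 19, 22, 34, b, 30), (37, 19, 22, 34, w, 24), (37, 19, 22, 9, b, 30), (37, 19, 22, 9, w, 24), (37, 19, 28, 26, u, 39), (37, 19, 28, 26, y, 15)}.
Projecting to B, D (9 duplicate(s) eliminated): {(b, 22), (d, 19), (u, 28), (w, 22), (y, 28)}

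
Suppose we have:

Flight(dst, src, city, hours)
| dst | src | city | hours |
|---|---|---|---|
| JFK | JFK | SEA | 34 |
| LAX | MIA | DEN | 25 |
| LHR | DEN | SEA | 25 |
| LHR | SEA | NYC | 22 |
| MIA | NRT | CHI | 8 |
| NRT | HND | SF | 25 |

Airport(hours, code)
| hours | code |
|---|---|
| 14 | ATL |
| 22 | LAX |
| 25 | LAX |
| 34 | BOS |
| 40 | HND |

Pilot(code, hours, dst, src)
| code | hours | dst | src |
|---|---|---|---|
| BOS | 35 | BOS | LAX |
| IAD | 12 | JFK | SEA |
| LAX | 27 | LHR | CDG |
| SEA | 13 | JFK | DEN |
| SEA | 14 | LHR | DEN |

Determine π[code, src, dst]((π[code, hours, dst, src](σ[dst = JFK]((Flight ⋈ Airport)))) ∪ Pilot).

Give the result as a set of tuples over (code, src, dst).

Joining Flight and Airport on hours yields {(JFK, JFK, SEA, 34, BOS), (LAX, MIA, DEN, 25, LAX), (LHR, DEN, SEA, 25, LAX), (LHR, SEA, NYC, 22, LAX), (NRT, HND, SF, 25, LAX)}.
σ[dst = JFK]: keep tuples satisfying dst = JFK → {(JFK, JFK, SEA, 34, BOS)}
π_{code, hours, dst, src} gives {(BOS, 34, JFK, JFK)}.
Set union of the two operands is {(BOS, 34, JFK, JFK), (BOS, 35, BOS, LAX), (IAD, 12, JFK, SEA), (LAX, 27, LHR, CDG), (SEA, 13, JFK, DEN), (SEA, 14, LHR, DEN)}.
π_{code, src, dst} gives {(BOS, JFK, JFK), (BOS, LAX, BOS), (IAD, SEA, JFK), (LAX, CDG, LHR), (SEA, DEN, JFK), (SEA, DEN, LHR)}.

{(BOS, JFK, JFK), (BOS, LAX, BOS), (IAD, SEA, JFK), (LAX, CDG, LHR), (SEA, DEN, JFK), (SEA, DEN, LHR)}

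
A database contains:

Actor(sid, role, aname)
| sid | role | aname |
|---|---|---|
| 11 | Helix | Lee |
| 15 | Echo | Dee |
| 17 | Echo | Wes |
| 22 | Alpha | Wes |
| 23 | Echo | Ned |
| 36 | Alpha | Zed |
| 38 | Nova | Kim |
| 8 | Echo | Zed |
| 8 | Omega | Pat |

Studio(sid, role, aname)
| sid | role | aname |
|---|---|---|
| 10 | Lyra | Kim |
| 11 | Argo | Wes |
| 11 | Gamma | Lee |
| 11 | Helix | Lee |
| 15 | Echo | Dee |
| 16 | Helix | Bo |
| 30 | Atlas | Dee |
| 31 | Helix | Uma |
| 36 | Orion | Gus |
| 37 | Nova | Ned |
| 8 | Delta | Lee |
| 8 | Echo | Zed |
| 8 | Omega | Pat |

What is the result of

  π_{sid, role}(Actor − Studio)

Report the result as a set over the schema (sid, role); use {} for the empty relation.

Taking the difference: {(17, Echo, Wes), (22, Alpha, Wes), (23, Echo, Ned), (36, Alpha, Zed), (38, Nova, Kim)}
Keep only column(s) sid, role: {(17, Echo), (22, Alpha), (23, Echo), (36, Alpha), (38, Nova)}

{(17, Echo), (22, Alpha), (23, Echo), (36, Alpha), (38, Nova)}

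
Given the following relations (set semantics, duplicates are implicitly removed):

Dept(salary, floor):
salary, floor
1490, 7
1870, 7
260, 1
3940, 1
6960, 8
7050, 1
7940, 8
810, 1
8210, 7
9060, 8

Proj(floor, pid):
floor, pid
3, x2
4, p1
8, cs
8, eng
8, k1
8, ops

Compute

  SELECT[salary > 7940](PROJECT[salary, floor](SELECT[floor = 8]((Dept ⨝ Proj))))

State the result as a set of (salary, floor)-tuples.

Dept ⋈ Proj (natural join on floor): {(6960, 8, cs), (6960, 8, eng), (6960, 8, k1), (6960, 8, ops), (7940, 8, cs), (7940, 8, eng), (7940, 8, k1), (7940, 8, ops), (9060, 8, cs), (9060, 8, eng), (9060, 8, k1), (9060, 8, ops)}
σ[floor = 8]: keep tuples satisfying floor = 8 → {(6960, 8, cs), (6960, 8, eng), (6960, 8, k1), (6960, 8, ops), (7940, 8, cs), (7940, 8, eng), (7940, 8, k1), (7940, 8, ops), (9060, 8, cs), (9060, 8, eng), (9060, 8, k1), (9060, 8, ops)}
Keep only column(s) salary, floor (9 duplicate(s) eliminated): {(6960, 8), (7940, 8), (9060, 8)}
σ[salary > 7940]: keep tuples satisfying salary > 7940 → {(9060, 8)}

{(9060, 8)}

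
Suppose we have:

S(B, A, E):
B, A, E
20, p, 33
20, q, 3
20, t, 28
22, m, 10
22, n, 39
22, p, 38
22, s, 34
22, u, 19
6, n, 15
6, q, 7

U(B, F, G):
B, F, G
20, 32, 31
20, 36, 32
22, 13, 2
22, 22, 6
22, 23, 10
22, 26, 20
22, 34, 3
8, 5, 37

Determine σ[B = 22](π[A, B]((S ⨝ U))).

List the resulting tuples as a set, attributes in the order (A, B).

Natural join on B: {(20, p, 33, 32, 31), (20, p, 33, 36, 32), (20, q, 3, 32, 31), (20, q, 3, 36, 32), (20, t, 28, 32, 31), (20, t, 28, 36, 32), (22, m, 10, 13, 2), (22, m, 10, 22, 6), (22, m, 10, 23, 10), (22, m, 10, 26, 20), (22, m, 10, 34, 3), (22, n, 39, 13, 2), (22, n, 39, 22, 6), (22, n, 39, 23, 10), (22, n, 39, 26, 20), (22, n, 39, 34, 3), (22, p, 38, 13, 2), (22, p, 38, 22, 6), (22, p, 38, 23, 10), (22, p, 38, 26, 20), (22, p, 38, 34, 3), (22, s, 34, 13, 2), (22, s, 34, 22, 6), (22, s, 34, 23, 10), (22, s, 34, 26, 20), (22, s, 34, 34, 3), (22, u, 19, 13, 2), (22, u, 19, 22, 6), (22, u, 19, 23, 10), (22, u, 19, 26, 20), (22, u, 19, 34, 3)}
Projecting to A, B (23 duplicate(s) eliminated): {(m, 22), (n, 22), (p, 20), (p, 22), (q, 20), (s, 22), (t, 20), (u, 22)}
Filtering on B = 22 leaves {(m, 22), (n, 22), (p, 22), (s, 22), (u, 22)}.

{(m, 22), (n, 22), (p, 22), (s, 22), (u, 22)}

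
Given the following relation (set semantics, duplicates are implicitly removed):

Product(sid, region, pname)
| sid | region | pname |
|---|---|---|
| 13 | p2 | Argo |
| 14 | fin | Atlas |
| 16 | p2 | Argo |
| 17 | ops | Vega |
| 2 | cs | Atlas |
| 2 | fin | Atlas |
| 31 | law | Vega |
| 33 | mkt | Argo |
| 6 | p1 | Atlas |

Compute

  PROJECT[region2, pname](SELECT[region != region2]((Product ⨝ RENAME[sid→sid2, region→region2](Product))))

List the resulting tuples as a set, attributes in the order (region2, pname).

{(cs, Atlas), (fin, Atlas), (law, Vega), (mkt, Argo), (ops, Vega), (p1, Atlas), (p2, Argo)}

ρ[sid→sid2, region→region2]: schema becomes (sid2, region2, pname); tuples unchanged.
Product ⋈ RENAME[sid→sid2, region→region2](Product) (natural join on pname): {(13, p2, Argo, 13, p2), (13, p2, Argo, 16, p2), (13, p2, Argo, 33, mkt), (14, fin, Atlas, 14, fin), (14, fin, Atlas, 2, cs), (14, fin, Atlas, 2, fin), (14, fin, Atlas, 6, p1), (16, p2, Argo, 13, p2), (16, p2, Argo, 16, p2), (16, p2, Argo, 33, mkt), (17, ops, Vega, 17, ops), (17, ops, Vega, 31, law), (2, cs, Atlas, 14, fin), (2, cs, Atlas, 2, cs), (2, cs, Atlas, 2, fin), (2, cs, Atlas, 6, p1), (2, fin, Atlas, 14, fin), (2, fin, Atlas, 2, cs), (2, fin, Atlas, 2, fin), (2, fin, Atlas, 6, p1), (31, law, Vega, 17, ops), (31, law, Vega, 31, law), (33, mkt, Argo, 13, p2), (33, mkt, Argo, 16, p2), (33, mkt, Argo, 33, mkt), (6, p1, Atlas, 14, fin), (6, p1, Atlas, 2, cs), (6, p1, Atlas, 2, fin), (6, p1, Atlas, 6, p1)}
Apply σ_{region != region2}; surviving tuples: {(13, p2, Argo, 33, mkt), (14, fin, Atlas, 2, cs), (14, fin, Atlas, 6, p1), (16, p2, Argo, 33, mkt), (17, ops, Vega, 31, law), (2, cs, Atlas, 14, fin), (2, cs, Atlas, 2, fin), (2, cs, Atlas, 6, p1), (2, fin, Atlas, 2, cs), (2, fin, Atlas, 6, p1), (31, law, Vega, 17, ops), (33, mkt, Argo, 13, p2), (33, mkt, Argo, 16, p2), (6, p1, Atlas, 14, fin), (6, p1, Atlas, 2, cs), (6, p1, Atlas, 2, fin)}
π[region2, pname]: project onto (region2, pname) (9 duplicate(s) eliminated) → {(cs, Atlas), (fin, Atlas), (law, Vega), (mkt, Argo), (ops, Vega), (p1, Atlas), (p2, Argo)}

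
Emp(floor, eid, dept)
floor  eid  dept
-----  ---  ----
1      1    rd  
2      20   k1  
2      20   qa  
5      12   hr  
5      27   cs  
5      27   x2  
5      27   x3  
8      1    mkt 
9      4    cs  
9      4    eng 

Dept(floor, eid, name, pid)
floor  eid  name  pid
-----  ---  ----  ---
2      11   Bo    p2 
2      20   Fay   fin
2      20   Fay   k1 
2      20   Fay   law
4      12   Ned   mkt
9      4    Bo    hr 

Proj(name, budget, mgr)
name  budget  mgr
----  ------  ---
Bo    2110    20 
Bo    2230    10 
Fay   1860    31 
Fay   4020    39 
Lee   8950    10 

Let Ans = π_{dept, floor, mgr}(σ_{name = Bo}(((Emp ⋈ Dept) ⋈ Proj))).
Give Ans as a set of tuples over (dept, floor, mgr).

Emp ⋈ Dept (natural join on floor, eid): {(2, 20, k1, Fay, fin), (2, 20, k1, Fay, k1), (2, 20, k1, Fay, law), (2, 20, qa, Fay, fin), (2, 20, qa, Fay, k1), (2, 20, qa, Fay, law), (9, 4, cs, Bo, hr), (9, 4, eng, Bo, hr)}
(Emp ⋈ Dept) ⋈ Proj (natural join on name): {(2, 20, k1, Fay, fin, 1860, 31), (2, 20, k1, Fay, fin, 4020, 39), (2, 20, k1, Fay, k1, 1860, 31), (2, 20, k1, Fay, k1, 4020, 39), (2, 20, k1, Fay, law, 1860, 31), (2, 20, k1, Fay, law, 4020, 39), (2, 20, qa, Fay, fin, 1860, 31), (2, 20, qa, Fay, fin, 4020, 39), (2, 20, qa, Fay, k1, 1860, 31), (2, 20, qa, Fay, k1, 4020, 39), (2, 20, qa, Fay, law, 1860, 31), (2, 20, qa, Fay, law, 4020, 39), (9, 4, cs, Bo, hr, 2110, 20), (9, 4, cs, Bo, hr, 2230, 10), (9, 4, eng, Bo, hr, 2110, 20), (9, 4, eng, Bo, hr, 2230, 10)}
σ[name = Bo]: keep tuples satisfying name = Bo → {(9, 4, cs, Bo, hr, 2110, 20), (9, 4, cs, Bo, hr, 2230, 10), (9, 4, eng, Bo, hr, 2110, 20), (9, 4, eng, Bo, hr, 2230, 10)}
Keep only column(s) dept, floor, mgr: {(cs, 9, 10), (cs, 9, 20), (eng, 9, 10), (eng, 9, 20)}

{(cs, 9, 10), (cs, 9, 20), (eng, 9, 10), (eng, 9, 20)}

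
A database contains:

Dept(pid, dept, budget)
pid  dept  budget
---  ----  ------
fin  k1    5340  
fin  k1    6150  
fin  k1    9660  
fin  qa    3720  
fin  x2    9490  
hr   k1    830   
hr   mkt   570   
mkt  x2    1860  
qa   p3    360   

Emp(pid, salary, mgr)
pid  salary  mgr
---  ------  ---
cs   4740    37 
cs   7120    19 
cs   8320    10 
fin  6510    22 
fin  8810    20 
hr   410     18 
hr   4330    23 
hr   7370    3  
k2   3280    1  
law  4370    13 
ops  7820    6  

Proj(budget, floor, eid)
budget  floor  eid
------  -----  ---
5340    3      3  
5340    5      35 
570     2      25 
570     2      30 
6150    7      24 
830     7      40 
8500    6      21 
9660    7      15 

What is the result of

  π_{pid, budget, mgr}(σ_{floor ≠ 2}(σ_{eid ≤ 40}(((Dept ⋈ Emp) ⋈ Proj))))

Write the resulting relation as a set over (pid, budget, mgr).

Joining Dept and Emp on pid yields {(fin, k1, 5340, 6510, 22), (fin, k1, 5340, 8810, 20), (fin, k1, 6150, 6510, 22), (fin, k1, 6150, 8810, 20), (fin, k1, 9660, 6510, 22), (fin, k1, 9660, 8810, 20), (fin, qa, 3720, 6510, 22), (fin, qa, 3720, 8810, 20), (fin, x2, 9490, 6510, 22), (fin, x2, 9490, 8810, 20), (hr, k1, 830, 410, 18), (hr, k1, 830, 4330, 23), (hr, k1, 830, 7370, 3), (hr, mkt, 570, 410, 18), (hr, mkt, 570, 4330, 23), (hr, mkt, 570, 7370, 3)}.
Joining (Dept ⋈ Emp) and Proj on budget yields {(fin, k1, 5340, 6510, 22, 3, 3), (fin, k1, 5340, 6510, 22, 5, 35), (fin, k1, 5340, 8810, 20, 3, 3), (fin, k1, 5340, 8810, 20, 5, 35), (fin, k1, 6150, 6510, 22, 7, 24), (fin, k1, 6150, 8810, 20, 7, 24), (fin, k1, 9660, 6510, 22, 7, 15), (fin, k1, 9660, 8810, 20, 7, 15), (hr, k1, 830, 410, 18, 7, 40), (hr, k1, 830, 4330, 23, 7, 40), (hr, k1, 830, 7370, 3, 7, 40), (hr, mkt, 570, 410, 18, 2, 25), (hr, mkt, 570, 410, 18, 2, 30), (hr, mkt, 570, 4330, 23, 2, 25), (hr, mkt, 570, 4330, 23, 2, 30), (hr, mkt, 570, 7370, 3, 2, 25), (hr, mkt, 570, 7370, 3, 2, 30)}.
σ[eid ≤ 40]: keep tuples satisfying eid ≤ 40 → {(fin, k1, 5340, 6510, 22, 3, 3), (fin, k1, 5340, 6510, 22, 5, 35), (fin, k1, 5340, 8810, 20, 3, 3), (fin, k1, 5340, 8810, 20, 5, 35), (fin, k1, 6150, 6510, 22, 7, 24), (fin, k1, 6150, 8810, 20, 7, 24), (fin, k1, 9660, 6510, 22, 7, 15), (fin, k1, 9660, 8810, 20, 7, 15), (hr, k1, 830, 410, 18, 7, 40), (hr, k1, 830, 4330, 23, 7, 40), (hr, k1, 830, 7370, 3, 7, 40), (hr, mkt, 570, 410, 18, 2, 25), (hr, mkt, 570, 410, 18, 2, 30), (hr, mkt, 570, 4330, 23, 2, 25), (hr, mkt, 570, 4330, 23, 2, 30), (hr, mkt, 570, 7370, 3, 2, 25), (hr, mkt, 570, 7370, 3, 2, 30)}
σ[floor ≠ 2]: keep tuples satisfying floor ≠ 2 → {(fin, k1, 5340, 6510, 22, 3, 3), (fin, k1, 5340, 6510, 22, 5, 35), (fin, k1, 5340, 8810, 20, 3, 3), (fin, k1, 5340, 8810, 20, 5, 35), (fin, k1, 6150, 6510, 22, 7, 24), (fin, k1, 6150, 8810, 20, 7, 24), (fin, k1, 9660, 6510, 22, 7, 15), (fin, k1, 9660, 8810, 20, 7, 15), (hr, k1, 830, 410, 18, 7, 40), (hr, k1, 830, 4330, 23, 7, 40), (hr, k1, 830, 7370, 3, 7, 40)}
π_{pid, budget, mgr} gives {(fin, 5340, 20), (fin, 5340, 22), (fin, 6150, 20), (fin, 6150, 22), (fin, 9660, 20), (fin, 9660, 22), (hr, 830, 18), (hr, 830, 23), (hr, 830, 3)} (2 duplicate(s) eliminated).

{(fin, 5340, 20), (fin, 5340, 22), (fin, 6150, 20), (fin, 6150, 22), (fin, 9660, 20), (fin, 9660, 22), (hr, 830, 18), (hr, 830, 23), (hr, 830, 3)}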